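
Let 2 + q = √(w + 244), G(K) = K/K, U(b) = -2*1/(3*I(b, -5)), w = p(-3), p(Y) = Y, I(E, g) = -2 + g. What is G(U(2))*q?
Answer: -2 + √241 ≈ 13.524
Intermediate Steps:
w = -3
U(b) = 2/21 (U(b) = -2*1/(3*(-2 - 5)) = -2/((-7*3)) = -2/(-21) = -2*(-1/21) = 2/21)
G(K) = 1
q = -2 + √241 (q = -2 + √(-3 + 244) = -2 + √241 ≈ 13.524)
G(U(2))*q = 1*(-2 + √241) = -2 + √241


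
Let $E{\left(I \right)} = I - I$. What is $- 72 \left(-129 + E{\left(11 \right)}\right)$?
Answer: $9288$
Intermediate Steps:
$E{\left(I \right)} = 0$
$- 72 \left(-129 + E{\left(11 \right)}\right) = - 72 \left(-129 + 0\right) = \left(-72\right) \left(-129\right) = 9288$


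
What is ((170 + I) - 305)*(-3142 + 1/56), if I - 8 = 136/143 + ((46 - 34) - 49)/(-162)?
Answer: 512854760809/1297296 ≈ 3.9533e+5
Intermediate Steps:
I = 212651/23166 (I = 8 + (136/143 + ((46 - 34) - 49)/(-162)) = 8 + (136*(1/143) + (12 - 49)*(-1/162)) = 8 + (136/143 - 37*(-1/162)) = 8 + (136/143 + 37/162) = 8 + 27323/23166 = 212651/23166 ≈ 9.1794)
((170 + I) - 305)*(-3142 + 1/56) = ((170 + 212651/23166) - 305)*(-3142 + 1/56) = (4150871/23166 - 305)*(-3142 + 1/56) = -2914759/23166*(-175951/56) = 512854760809/1297296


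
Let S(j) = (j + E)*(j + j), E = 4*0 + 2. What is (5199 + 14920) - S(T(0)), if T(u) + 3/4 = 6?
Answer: 160343/8 ≈ 20043.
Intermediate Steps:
T(u) = 21/4 (T(u) = -¾ + 6 = 21/4)
E = 2 (E = 0 + 2 = 2)
S(j) = 2*j*(2 + j) (S(j) = (j + 2)*(j + j) = (2 + j)*(2*j) = 2*j*(2 + j))
(5199 + 14920) - S(T(0)) = (5199 + 14920) - 2*21*(2 + 21/4)/4 = 20119 - 2*21*29/(4*4) = 20119 - 1*609/8 = 20119 - 609/8 = 160343/8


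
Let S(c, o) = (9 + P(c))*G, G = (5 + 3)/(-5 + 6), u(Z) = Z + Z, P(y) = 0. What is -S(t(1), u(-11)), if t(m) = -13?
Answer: -72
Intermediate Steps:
u(Z) = 2*Z
G = 8 (G = 8/1 = 8*1 = 8)
S(c, o) = 72 (S(c, o) = (9 + 0)*8 = 9*8 = 72)
-S(t(1), u(-11)) = -1*72 = -72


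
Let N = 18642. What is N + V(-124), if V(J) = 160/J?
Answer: 577862/31 ≈ 18641.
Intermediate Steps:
N + V(-124) = 18642 + 160/(-124) = 18642 + 160*(-1/124) = 18642 - 40/31 = 577862/31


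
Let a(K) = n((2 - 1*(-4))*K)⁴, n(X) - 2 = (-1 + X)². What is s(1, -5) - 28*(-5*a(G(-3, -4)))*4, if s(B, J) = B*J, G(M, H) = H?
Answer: 86548229958955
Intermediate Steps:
n(X) = 2 + (-1 + X)²
a(K) = (2 + (-1 + 6*K)²)⁴ (a(K) = (2 + (-1 + (2 - 1*(-4))*K)²)⁴ = (2 + (-1 + (2 + 4)*K)²)⁴ = (2 + (-1 + 6*K)²)⁴)
s(1, -5) - 28*(-5*a(G(-3, -4)))*4 = 1*(-5) - 28*(-5*(2 + (-1 + 6*(-4))²)⁴)*4 = -5 - 28*(-5*(2 + (-1 - 24)²)⁴)*4 = -5 - 28*(-5*(2 + (-25)²)⁴)*4 = -5 - 28*(-5*(2 + 625)⁴)*4 = -5 - 28*(-5*627⁴)*4 = -5 - 28*(-5*154550410641)*4 = -5 - (-21637057489740)*4 = -5 - 28*(-3091008212820) = -5 + 86548229958960 = 86548229958955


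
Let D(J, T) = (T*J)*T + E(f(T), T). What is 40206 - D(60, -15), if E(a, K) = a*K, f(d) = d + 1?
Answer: 26496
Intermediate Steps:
f(d) = 1 + d
E(a, K) = K*a
D(J, T) = J*T² + T*(1 + T) (D(J, T) = (T*J)*T + T*(1 + T) = (J*T)*T + T*(1 + T) = J*T² + T*(1 + T))
40206 - D(60, -15) = 40206 - (-15)*(1 - 15 + 60*(-15)) = 40206 - (-15)*(1 - 15 - 900) = 40206 - (-15)*(-914) = 40206 - 1*13710 = 40206 - 13710 = 26496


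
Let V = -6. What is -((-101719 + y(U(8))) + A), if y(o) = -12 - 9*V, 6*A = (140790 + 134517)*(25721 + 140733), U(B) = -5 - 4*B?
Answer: -7637556886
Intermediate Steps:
A = 7637658563 (A = ((140790 + 134517)*(25721 + 140733))/6 = (275307*166454)/6 = (⅙)*45825951378 = 7637658563)
y(o) = 42 (y(o) = -12 - 9*(-6) = -12 + 54 = 42)
-((-101719 + y(U(8))) + A) = -((-101719 + 42) + 7637658563) = -(-101677 + 7637658563) = -1*7637556886 = -7637556886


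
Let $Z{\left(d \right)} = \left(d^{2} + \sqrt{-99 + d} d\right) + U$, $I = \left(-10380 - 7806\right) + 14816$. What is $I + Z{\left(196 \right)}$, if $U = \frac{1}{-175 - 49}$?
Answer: $\frac{7850303}{224} + 196 \sqrt{97} \approx 36976.0$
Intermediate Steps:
$I = -3370$ ($I = -18186 + 14816 = -3370$)
$U = - \frac{1}{224}$ ($U = \frac{1}{-224} = - \frac{1}{224} \approx -0.0044643$)
$Z{\left(d \right)} = - \frac{1}{224} + d^{2} + d \sqrt{-99 + d}$ ($Z{\left(d \right)} = \left(d^{2} + \sqrt{-99 + d} d\right) - \frac{1}{224} = \left(d^{2} + d \sqrt{-99 + d}\right) - \frac{1}{224} = - \frac{1}{224} + d^{2} + d \sqrt{-99 + d}$)
$I + Z{\left(196 \right)} = -3370 + \left(- \frac{1}{224} + 196^{2} + 196 \sqrt{-99 + 196}\right) = -3370 + \left(- \frac{1}{224} + 38416 + 196 \sqrt{97}\right) = -3370 + \left(\frac{8605183}{224} + 196 \sqrt{97}\right) = \frac{7850303}{224} + 196 \sqrt{97}$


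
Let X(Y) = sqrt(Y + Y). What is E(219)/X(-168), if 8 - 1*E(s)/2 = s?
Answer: 211*I*sqrt(21)/42 ≈ 23.022*I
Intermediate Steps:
E(s) = 16 - 2*s
X(Y) = sqrt(2)*sqrt(Y) (X(Y) = sqrt(2*Y) = sqrt(2)*sqrt(Y))
E(219)/X(-168) = (16 - 2*219)/((sqrt(2)*sqrt(-168))) = (16 - 438)/((sqrt(2)*(2*I*sqrt(42)))) = -422*(-I*sqrt(21)/84) = -(-211)*I*sqrt(21)/42 = 211*I*sqrt(21)/42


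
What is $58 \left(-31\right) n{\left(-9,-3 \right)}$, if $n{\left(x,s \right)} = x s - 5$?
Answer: $-39556$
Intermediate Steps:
$n{\left(x,s \right)} = -5 + s x$ ($n{\left(x,s \right)} = s x - 5 = -5 + s x$)
$58 \left(-31\right) n{\left(-9,-3 \right)} = 58 \left(-31\right) \left(-5 - -27\right) = - 1798 \left(-5 + 27\right) = \left(-1798\right) 22 = -39556$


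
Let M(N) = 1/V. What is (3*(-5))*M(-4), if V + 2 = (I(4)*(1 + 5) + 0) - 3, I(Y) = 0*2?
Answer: 3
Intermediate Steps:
I(Y) = 0
V = -5 (V = -2 + ((0*(1 + 5) + 0) - 3) = -2 + ((0*6 + 0) - 3) = -2 + ((0 + 0) - 3) = -2 + (0 - 3) = -2 - 3 = -5)
M(N) = -⅕ (M(N) = 1/(-5) = -⅕)
(3*(-5))*M(-4) = (3*(-5))*(-⅕) = -15*(-⅕) = 3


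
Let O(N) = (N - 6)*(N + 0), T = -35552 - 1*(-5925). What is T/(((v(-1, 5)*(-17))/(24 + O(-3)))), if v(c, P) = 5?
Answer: 88881/5 ≈ 17776.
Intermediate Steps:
T = -29627 (T = -35552 + 5925 = -29627)
O(N) = N*(-6 + N) (O(N) = (-6 + N)*N = N*(-6 + N))
T/(((v(-1, 5)*(-17))/(24 + O(-3)))) = -(-711048/85 + 88881*(-6 - 3)/85) = -29627/((-85/(24 - 3*(-9)))) = -29627/((-85/(24 + 27))) = -29627/((-85/51)) = -29627/((-85*1/51)) = -29627/(-5/3) = -29627*(-⅗) = 88881/5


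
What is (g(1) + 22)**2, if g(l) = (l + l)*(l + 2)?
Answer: 784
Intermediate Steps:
g(l) = 2*l*(2 + l) (g(l) = (2*l)*(2 + l) = 2*l*(2 + l))
(g(1) + 22)**2 = (2*1*(2 + 1) + 22)**2 = (2*1*3 + 22)**2 = (6 + 22)**2 = 28**2 = 784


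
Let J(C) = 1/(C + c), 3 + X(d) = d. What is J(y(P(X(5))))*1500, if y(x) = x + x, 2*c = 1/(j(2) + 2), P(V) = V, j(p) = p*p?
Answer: 18000/49 ≈ 367.35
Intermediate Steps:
X(d) = -3 + d
j(p) = p²
c = 1/12 (c = 1/(2*(2² + 2)) = 1/(2*(4 + 2)) = (½)/6 = (½)*(⅙) = 1/12 ≈ 0.083333)
y(x) = 2*x
J(C) = 1/(1/12 + C) (J(C) = 1/(C + 1/12) = 1/(1/12 + C))
J(y(P(X(5))))*1500 = (12/(1 + 12*(2*(-3 + 5))))*1500 = (12/(1 + 12*(2*2)))*1500 = (12/(1 + 12*4))*1500 = (12/(1 + 48))*1500 = (12/49)*1500 = 18000/49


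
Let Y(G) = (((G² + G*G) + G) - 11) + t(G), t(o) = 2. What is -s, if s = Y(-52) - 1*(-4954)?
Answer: -10301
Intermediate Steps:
Y(G) = -9 + G + 2*G² (Y(G) = (((G² + G*G) + G) - 11) + 2 = (((G² + G²) + G) - 11) + 2 = ((2*G² + G) - 11) + 2 = ((G + 2*G²) - 11) + 2 = (-11 + G + 2*G²) + 2 = -9 + G + 2*G²)
s = 10301 (s = (-9 - 52 + 2*(-52)²) - 1*(-4954) = (-9 - 52 + 2*2704) + 4954 = (-9 - 52 + 5408) + 4954 = 5347 + 4954 = 10301)
-s = -1*10301 = -10301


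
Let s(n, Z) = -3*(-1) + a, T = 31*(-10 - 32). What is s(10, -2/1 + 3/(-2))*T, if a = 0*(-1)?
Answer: -3906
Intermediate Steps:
T = -1302 (T = 31*(-42) = -1302)
a = 0
s(n, Z) = 3 (s(n, Z) = -3*(-1) + 0 = 3 + 0 = 3)
s(10, -2/1 + 3/(-2))*T = 3*(-1302) = -3906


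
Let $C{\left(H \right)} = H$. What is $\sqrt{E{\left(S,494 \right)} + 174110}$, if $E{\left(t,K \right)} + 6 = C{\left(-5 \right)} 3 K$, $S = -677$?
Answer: $\sqrt{166694} \approx 408.28$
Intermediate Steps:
$E{\left(t,K \right)} = -6 - 15 K$ ($E{\left(t,K \right)} = -6 + \left(-5\right) 3 K = -6 - 15 K$)
$\sqrt{E{\left(S,494 \right)} + 174110} = \sqrt{\left(-6 - 7410\right) + 174110} = \sqrt{-7416 + 174110} = \sqrt{166694}$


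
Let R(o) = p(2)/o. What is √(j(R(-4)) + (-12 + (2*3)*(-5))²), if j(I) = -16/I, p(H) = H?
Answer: 2*√449 ≈ 42.379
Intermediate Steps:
R(o) = 2/o
√(j(R(-4)) + (-12 + (2*3)*(-5))²) = √(-16/(2/(-4)) + (-12 + (2*3)*(-5))²) = √(-16/(2*(-¼)) + (-12 + 6*(-5))²) = √(-16/(-½) + (-12 - 30)²) = √(-16*(-2) + (-42)²) = √(32 + 1764) = √1796 = 2*√449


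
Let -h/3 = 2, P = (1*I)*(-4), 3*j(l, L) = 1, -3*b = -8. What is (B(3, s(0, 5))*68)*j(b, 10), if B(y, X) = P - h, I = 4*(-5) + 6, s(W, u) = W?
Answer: 4216/3 ≈ 1405.3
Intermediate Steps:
b = 8/3 (b = -⅓*(-8) = 8/3 ≈ 2.6667)
j(l, L) = ⅓ (j(l, L) = (⅓)*1 = ⅓)
I = -14 (I = -20 + 6 = -14)
P = 56 (P = (1*(-14))*(-4) = -14*(-4) = 56)
h = -6 (h = -3*2 = -6)
B(y, X) = 62 (B(y, X) = 56 - 1*(-6) = 56 + 6 = 62)
(B(3, s(0, 5))*68)*j(b, 10) = (62*68)*(⅓) = 4216*(⅓) = 4216/3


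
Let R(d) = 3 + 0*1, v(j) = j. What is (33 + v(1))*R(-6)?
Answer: 102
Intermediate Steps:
R(d) = 3 (R(d) = 3 + 0 = 3)
(33 + v(1))*R(-6) = (33 + 1)*3 = 34*3 = 102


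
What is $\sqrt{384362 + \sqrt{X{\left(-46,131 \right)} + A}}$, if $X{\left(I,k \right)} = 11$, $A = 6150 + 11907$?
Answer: $\sqrt{384362 + 2 \sqrt{4517}} \approx 620.08$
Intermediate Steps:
$A = 18057$
$\sqrt{384362 + \sqrt{X{\left(-46,131 \right)} + A}} = \sqrt{384362 + \sqrt{11 + 18057}} = \sqrt{384362 + \sqrt{18068}} = \sqrt{384362 + 2 \sqrt{4517}}$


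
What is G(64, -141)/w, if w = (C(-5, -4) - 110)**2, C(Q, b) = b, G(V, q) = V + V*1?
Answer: 32/3249 ≈ 0.0098492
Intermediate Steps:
G(V, q) = 2*V (G(V, q) = V + V = 2*V)
w = 12996 (w = (-4 - 110)**2 = (-114)**2 = 12996)
G(64, -141)/w = (2*64)/12996 = 128*(1/12996) = 32/3249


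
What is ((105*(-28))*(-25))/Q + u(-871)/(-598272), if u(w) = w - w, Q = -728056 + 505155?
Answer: -1500/4549 ≈ -0.32974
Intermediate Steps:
Q = -222901
u(w) = 0
((105*(-28))*(-25))/Q + u(-871)/(-598272) = ((105*(-28))*(-25))/(-222901) + 0/(-598272) = -2940*(-25)*(-1/222901) + 0*(-1/598272) = 73500*(-1/222901) + 0 = -1500/4549 + 0 = -1500/4549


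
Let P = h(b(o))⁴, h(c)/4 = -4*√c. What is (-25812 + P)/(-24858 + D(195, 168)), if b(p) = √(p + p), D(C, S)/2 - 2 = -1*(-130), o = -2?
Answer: 143978/12297 ≈ 11.708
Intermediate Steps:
D(C, S) = 264 (D(C, S) = 4 + 2*(-1*(-130)) = 4 + 2*130 = 4 + 260 = 264)
b(p) = √2*√p (b(p) = √(2*p) = √2*√p)
h(c) = -16*√c (h(c) = 4*(-4*√c) = -16*√c)
P = (-16 - 16*I)⁴ (P = (-(16 + 16*I))⁴ = (-16*(1 + I))⁴ = (-16 - 16*I)⁴ ≈ -2.6214e+5)
(-25812 + P)/(-24858 + D(195, 168)) = (-25812 - 262144)/(-24858 + 264) = -287956/(-24594) = -287956*(-1/24594) = 143978/12297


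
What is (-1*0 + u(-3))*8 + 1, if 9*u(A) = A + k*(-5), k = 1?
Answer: -55/9 ≈ -6.1111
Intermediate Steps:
u(A) = -5/9 + A/9 (u(A) = (A + 1*(-5))/9 = (A - 5)/9 = (-5 + A)/9 = -5/9 + A/9)
(-1*0 + u(-3))*8 + 1 = (-1*0 + (-5/9 + (⅑)*(-3)))*8 + 1 = (0 + (-5/9 - ⅓))*8 + 1 = (0 - 8/9)*8 + 1 = -8/9*8 + 1 = -64/9 + 1 = -55/9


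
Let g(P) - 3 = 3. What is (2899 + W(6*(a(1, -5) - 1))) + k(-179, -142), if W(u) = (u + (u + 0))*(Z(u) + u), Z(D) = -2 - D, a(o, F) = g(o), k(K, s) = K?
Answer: 2600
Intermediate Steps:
g(P) = 6 (g(P) = 3 + 3 = 6)
a(o, F) = 6
W(u) = -4*u (W(u) = (u + (u + 0))*((-2 - u) + u) = (u + u)*(-2) = (2*u)*(-2) = -4*u)
(2899 + W(6*(a(1, -5) - 1))) + k(-179, -142) = (2899 - 24*(6 - 1)) - 179 = (2899 - 24*5) - 179 = (2899 - 4*30) - 179 = (2899 - 120) - 179 = 2779 - 179 = 2600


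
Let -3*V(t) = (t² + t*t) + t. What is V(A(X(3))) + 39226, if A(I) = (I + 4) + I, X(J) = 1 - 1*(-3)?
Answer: 39126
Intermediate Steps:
X(J) = 4 (X(J) = 1 + 3 = 4)
A(I) = 4 + 2*I (A(I) = (4 + I) + I = 4 + 2*I)
V(t) = -2*t²/3 - t/3 (V(t) = -((t² + t*t) + t)/3 = -((t² + t²) + t)/3 = -(2*t² + t)/3 = -(t + 2*t²)/3 = -2*t²/3 - t/3)
V(A(X(3))) + 39226 = -(4 + 2*4)*(1 + 2*(4 + 2*4))/3 + 39226 = -(4 + 8)*(1 + 2*(4 + 8))/3 + 39226 = -⅓*12*(1 + 2*12) + 39226 = -⅓*12*(1 + 24) + 39226 = -⅓*12*25 + 39226 = -100 + 39226 = 39126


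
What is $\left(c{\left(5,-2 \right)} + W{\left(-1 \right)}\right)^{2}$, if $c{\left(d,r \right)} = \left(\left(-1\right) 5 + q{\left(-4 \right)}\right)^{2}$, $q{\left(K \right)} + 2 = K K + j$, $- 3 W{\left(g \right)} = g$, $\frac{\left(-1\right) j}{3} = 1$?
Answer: $\frac{11881}{9} \approx 1320.1$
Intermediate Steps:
$j = -3$ ($j = \left(-3\right) 1 = -3$)
$W{\left(g \right)} = - \frac{g}{3}$
$q{\left(K \right)} = -5 + K^{2}$ ($q{\left(K \right)} = -2 + \left(K K - 3\right) = -2 + \left(K^{2} - 3\right) = -2 + \left(-3 + K^{2}\right) = -5 + K^{2}$)
$c{\left(d,r \right)} = 36$ ($c{\left(d,r \right)} = \left(\left(-1\right) 5 - \left(5 - \left(-4\right)^{2}\right)\right)^{2} = \left(-5 + \left(-5 + 16\right)\right)^{2} = \left(-5 + 11\right)^{2} = 6^{2} = 36$)
$\left(c{\left(5,-2 \right)} + W{\left(-1 \right)}\right)^{2} = \left(36 - - \frac{1}{3}\right)^{2} = \left(36 + \frac{1}{3}\right)^{2} = \left(\frac{109}{3}\right)^{2} = \frac{11881}{9}$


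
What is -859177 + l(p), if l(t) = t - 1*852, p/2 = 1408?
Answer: -857213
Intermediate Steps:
p = 2816 (p = 2*1408 = 2816)
l(t) = -852 + t (l(t) = t - 852 = -852 + t)
-859177 + l(p) = -859177 + (-852 + 2816) = -859177 + 1964 = -857213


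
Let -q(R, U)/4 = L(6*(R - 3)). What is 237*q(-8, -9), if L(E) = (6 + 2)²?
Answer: -60672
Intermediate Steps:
L(E) = 64 (L(E) = 8² = 64)
q(R, U) = -256 (q(R, U) = -4*64 = -256)
237*q(-8, -9) = 237*(-256) = -60672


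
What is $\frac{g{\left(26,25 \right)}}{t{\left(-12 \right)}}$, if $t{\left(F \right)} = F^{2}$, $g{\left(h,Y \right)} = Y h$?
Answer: $\frac{325}{72} \approx 4.5139$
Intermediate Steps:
$\frac{g{\left(26,25 \right)}}{t{\left(-12 \right)}} = \frac{25 \cdot 26}{\left(-12\right)^{2}} = \frac{650}{144} = 650 \cdot \frac{1}{144} = \frac{325}{72}$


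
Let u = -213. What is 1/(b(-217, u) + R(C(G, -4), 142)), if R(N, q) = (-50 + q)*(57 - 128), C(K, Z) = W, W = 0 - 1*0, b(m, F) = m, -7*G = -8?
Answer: -1/6749 ≈ -0.00014817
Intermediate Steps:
G = 8/7 (G = -⅐*(-8) = 8/7 ≈ 1.1429)
W = 0 (W = 0 + 0 = 0)
C(K, Z) = 0
R(N, q) = 3550 - 71*q (R(N, q) = (-50 + q)*(-71) = 3550 - 71*q)
1/(b(-217, u) + R(C(G, -4), 142)) = 1/(-217 + (3550 - 71*142)) = 1/(-217 + (3550 - 10082)) = 1/(-217 - 6532) = 1/(-6749) = -1/6749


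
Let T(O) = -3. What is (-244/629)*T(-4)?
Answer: 732/629 ≈ 1.1638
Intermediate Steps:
(-244/629)*T(-4) = -244/629*(-3) = 732/629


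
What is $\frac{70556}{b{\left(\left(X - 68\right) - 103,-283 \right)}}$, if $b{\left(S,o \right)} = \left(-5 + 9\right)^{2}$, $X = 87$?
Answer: $\frac{17639}{4} \approx 4409.8$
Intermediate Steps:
$b{\left(S,o \right)} = 16$ ($b{\left(S,o \right)} = 4^{2} = 16$)
$\frac{70556}{b{\left(\left(X - 68\right) - 103,-283 \right)}} = \frac{70556}{16} = 70556 \cdot \frac{1}{16} = \frac{17639}{4}$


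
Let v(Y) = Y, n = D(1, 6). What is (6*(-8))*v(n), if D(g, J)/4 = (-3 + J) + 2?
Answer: -960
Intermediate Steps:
D(g, J) = -4 + 4*J (D(g, J) = 4*((-3 + J) + 2) = 4*(-1 + J) = -4 + 4*J)
n = 20 (n = -4 + 4*6 = -4 + 24 = 20)
(6*(-8))*v(n) = (6*(-8))*20 = -48*20 = -960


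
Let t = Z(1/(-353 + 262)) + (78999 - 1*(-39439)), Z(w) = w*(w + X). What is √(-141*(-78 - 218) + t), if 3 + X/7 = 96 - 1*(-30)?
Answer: 4*√82895159/91 ≈ 400.21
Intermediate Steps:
X = 861 (X = -21 + 7*(96 - 1*(-30)) = -21 + 7*(96 + 30) = -21 + 7*126 = -21 + 882 = 861)
Z(w) = w*(861 + w) (Z(w) = w*(w + 861) = w*(861 + w))
t = 980706728/8281 (t = (861 + 1/(-353 + 262))/(-353 + 262) + (78999 - 1*(-39439)) = (861 + 1/(-91))/(-91) + (78999 + 39439) = -(861 - 1/91)/91 + 118438 = -1/91*78350/91 + 118438 = -78350/8281 + 118438 = 980706728/8281 ≈ 1.1843e+5)
√(-141*(-78 - 218) + t) = √(-141*(-78 - 218) + 980706728/8281) = √(-141*(-296) + 980706728/8281) = √(41736 + 980706728/8281) = √(1326322544/8281) = 4*√82895159/91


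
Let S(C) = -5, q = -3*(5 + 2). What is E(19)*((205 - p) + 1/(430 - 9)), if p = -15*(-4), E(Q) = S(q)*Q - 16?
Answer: -6776106/421 ≈ -16095.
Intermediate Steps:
q = -21 (q = -3*7 = -21)
E(Q) = -16 - 5*Q (E(Q) = -5*Q - 16 = -16 - 5*Q)
p = 60
E(19)*((205 - p) + 1/(430 - 9)) = (-16 - 5*19)*((205 - 1*60) + 1/(430 - 9)) = (-16 - 95)*((205 - 60) + 1/421) = -111*(145 + 1/421) = -111*61046/421 = -6776106/421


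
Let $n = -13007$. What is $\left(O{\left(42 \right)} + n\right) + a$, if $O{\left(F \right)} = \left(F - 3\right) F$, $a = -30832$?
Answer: $-42201$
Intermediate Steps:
$O{\left(F \right)} = F \left(-3 + F\right)$ ($O{\left(F \right)} = \left(-3 + F\right) F = F \left(-3 + F\right)$)
$\left(O{\left(42 \right)} + n\right) + a = \left(42 \left(-3 + 42\right) - 13007\right) - 30832 = \left(42 \cdot 39 - 13007\right) - 30832 = \left(1638 - 13007\right) - 30832 = -11369 - 30832 = -42201$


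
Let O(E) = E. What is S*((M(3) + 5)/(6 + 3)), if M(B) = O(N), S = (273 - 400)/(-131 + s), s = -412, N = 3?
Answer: 1016/4887 ≈ 0.20790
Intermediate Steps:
S = 127/543 (S = (273 - 400)/(-131 - 412) = -127/(-543) = -127*(-1/543) = 127/543 ≈ 0.23389)
M(B) = 3
S*((M(3) + 5)/(6 + 3)) = 127*((3 + 5)/(6 + 3))/543 = 127*(8/9)/543 = 127*(8*(⅑))/543 = (127/543)*(8/9) = 1016/4887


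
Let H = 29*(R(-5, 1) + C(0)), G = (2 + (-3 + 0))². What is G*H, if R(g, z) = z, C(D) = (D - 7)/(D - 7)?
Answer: 58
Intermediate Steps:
G = 1 (G = (2 - 3)² = (-1)² = 1)
C(D) = 1 (C(D) = (-7 + D)/(-7 + D) = 1)
H = 58 (H = 29*(1 + 1) = 29*2 = 58)
G*H = 1*58 = 58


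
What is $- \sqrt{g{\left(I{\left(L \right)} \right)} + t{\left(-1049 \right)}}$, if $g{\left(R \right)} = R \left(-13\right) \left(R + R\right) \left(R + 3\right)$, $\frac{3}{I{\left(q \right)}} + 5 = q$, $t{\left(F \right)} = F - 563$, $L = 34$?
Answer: $- \frac{8 i \sqrt{17824183}}{841} \approx - 40.16 i$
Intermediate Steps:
$t{\left(F \right)} = -563 + F$ ($t{\left(F \right)} = F - 563 = -563 + F$)
$I{\left(q \right)} = \frac{3}{-5 + q}$
$g{\left(R \right)} = - 26 R^{2} \left(3 + R\right)$ ($g{\left(R \right)} = - 13 R 2 R \left(3 + R\right) = - 26 R^{2} \left(3 + R\right)$)
$- \sqrt{g{\left(I{\left(L \right)} \right)} + t{\left(-1049 \right)}} = - \sqrt{26 \left(\frac{3}{-5 + 34}\right)^{2} \left(-3 - \frac{3}{-5 + 34}\right) - 1612} = - \sqrt{26 \left(\frac{3}{29}\right)^{2} \left(-3 - \frac{3}{29}\right) - 1612} = - \sqrt{26 \cdot \frac{9}{841} \left(-3 - \frac{3}{29}\right) - 1612} = - \sqrt{26 \cdot \frac{9}{841} \left(- \frac{90}{29}\right) - 1612} = - \sqrt{- \frac{21060}{24389} - 1612} = - \sqrt{- \frac{39336128}{24389}} = - \frac{8 i \sqrt{17824183}}{841}$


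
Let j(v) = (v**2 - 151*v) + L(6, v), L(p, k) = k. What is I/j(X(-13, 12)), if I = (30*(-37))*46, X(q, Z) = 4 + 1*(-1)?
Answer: 17020/147 ≈ 115.78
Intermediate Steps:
X(q, Z) = 3 (X(q, Z) = 4 - 1 = 3)
I = -51060 (I = -1110*46 = -51060)
j(v) = v**2 - 150*v (j(v) = (v**2 - 151*v) + v = v**2 - 150*v)
I/j(X(-13, 12)) = -51060*1/(3*(-150 + 3)) = -51060/(3*(-147)) = -51060/(-441) = -51060*(-1/441) = 17020/147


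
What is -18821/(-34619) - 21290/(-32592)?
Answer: 675226271/564151224 ≈ 1.1969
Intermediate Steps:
-18821/(-34619) - 21290/(-32592) = -18821*(-1/34619) - 21290*(-1/32592) = 18821/34619 + 10645/16296 = 675226271/564151224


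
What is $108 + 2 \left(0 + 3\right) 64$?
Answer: $492$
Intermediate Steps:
$108 + 2 \left(0 + 3\right) 64 = 108 + 2 \cdot 3 \cdot 64 = 108 + 6 \cdot 64 = 108 + 384 = 492$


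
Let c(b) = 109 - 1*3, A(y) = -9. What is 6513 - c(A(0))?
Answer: 6407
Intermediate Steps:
c(b) = 106 (c(b) = 109 - 3 = 106)
6513 - c(A(0)) = 6513 - 1*106 = 6513 - 106 = 6407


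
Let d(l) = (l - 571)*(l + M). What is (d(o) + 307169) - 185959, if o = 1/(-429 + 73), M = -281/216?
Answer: 278208313897/2281248 ≈ 1.2195e+5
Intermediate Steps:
M = -281/216 (M = -281*1/216 = -281/216 ≈ -1.3009)
o = -1/356 (o = 1/(-356) = -1/356 ≈ -0.0028090)
d(l) = (-571 + l)*(-281/216 + l) (d(l) = (l - 571)*(l - 281/216) = (-571 + l)*(-281/216 + l))
(d(o) + 307169) - 185959 = ((160451/216 + (-1/356)² - 123617/216*(-1/356)) + 307169) - 185959 = ((160451/216 + 1/126736 + 123617/76896) + 307169) - 185959 = (1698243817/2281248 + 307169) - 185959 = 702426910729/2281248 - 185959 = 278208313897/2281248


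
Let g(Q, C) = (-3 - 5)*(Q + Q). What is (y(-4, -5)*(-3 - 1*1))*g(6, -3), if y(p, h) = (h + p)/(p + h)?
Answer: 384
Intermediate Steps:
y(p, h) = 1 (y(p, h) = (h + p)/(h + p) = 1)
g(Q, C) = -16*Q
(y(-4, -5)*(-3 - 1*1))*g(6, -3) = (1*(-3 - 1*1))*(-16*6) = (1*(-3 - 1))*(-96) = (1*(-4))*(-96) = -4*(-96) = 384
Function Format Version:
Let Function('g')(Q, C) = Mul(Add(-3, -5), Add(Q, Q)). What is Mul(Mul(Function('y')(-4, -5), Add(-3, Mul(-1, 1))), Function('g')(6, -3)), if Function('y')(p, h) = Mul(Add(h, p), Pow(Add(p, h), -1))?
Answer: 384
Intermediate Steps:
Function('y')(p, h) = 1 (Function('y')(p, h) = Mul(Add(h, p), Pow(Add(h, p), -1)) = 1)
Function('g')(Q, C) = Mul(-16, Q) (Function('g')(Q, C) = Mul(-8, Mul(2, Q)) = Mul(-16, Q))
Mul(Mul(Function('y')(-4, -5), Add(-3, Mul(-1, 1))), Function('g')(6, -3)) = Mul(Mul(1, Add(-3, Mul(-1, 1))), Mul(-16, 6)) = Mul(Mul(1, Add(-3, -1)), -96) = Mul(Mul(1, -4), -96) = Mul(-4, -96) = 384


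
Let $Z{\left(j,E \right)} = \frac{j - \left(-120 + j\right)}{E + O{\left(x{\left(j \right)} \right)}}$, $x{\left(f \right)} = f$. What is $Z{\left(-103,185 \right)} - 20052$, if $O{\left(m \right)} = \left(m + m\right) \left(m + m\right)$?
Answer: $- \frac{284878724}{14207} \approx -20052.0$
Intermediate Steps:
$O{\left(m \right)} = 4 m^{2}$ ($O{\left(m \right)} = 2 m 2 m = 4 m^{2}$)
$Z{\left(j,E \right)} = \frac{120}{E + 4 j^{2}}$ ($Z{\left(j,E \right)} = \frac{j - \left(-120 + j\right)}{E + 4 j^{2}} = \frac{120}{E + 4 j^{2}}$)
$Z{\left(-103,185 \right)} - 20052 = \frac{120}{185 + 4 \left(-103\right)^{2}} - 20052 = \frac{120}{185 + 4 \cdot 10609} - 20052 = \frac{120}{185 + 42436} - 20052 = \frac{120}{42621} - 20052 = 120 \cdot \frac{1}{42621} - 20052 = \frac{40}{14207} - 20052 = - \frac{284878724}{14207}$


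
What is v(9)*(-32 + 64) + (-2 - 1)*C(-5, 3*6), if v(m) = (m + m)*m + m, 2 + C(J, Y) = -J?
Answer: 5463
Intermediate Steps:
C(J, Y) = -2 - J
v(m) = m + 2*m² (v(m) = (2*m)*m + m = 2*m² + m = m + 2*m²)
v(9)*(-32 + 64) + (-2 - 1)*C(-5, 3*6) = (9*(1 + 2*9))*(-32 + 64) + (-2 - 1)*(-2 - 1*(-5)) = (9*(1 + 18))*32 - 3*(-2 + 5) = (9*19)*32 - 3*3 = 171*32 - 9 = 5472 - 9 = 5463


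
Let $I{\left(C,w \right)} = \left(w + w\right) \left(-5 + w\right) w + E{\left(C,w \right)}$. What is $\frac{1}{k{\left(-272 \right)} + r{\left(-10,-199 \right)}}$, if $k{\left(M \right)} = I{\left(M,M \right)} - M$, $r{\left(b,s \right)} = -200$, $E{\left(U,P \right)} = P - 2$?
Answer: $- \frac{1}{40987338} \approx -2.4398 \cdot 10^{-8}$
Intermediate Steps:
$E{\left(U,P \right)} = -2 + P$
$I{\left(C,w \right)} = -2 + w + 2 w^{2} \left(-5 + w\right)$ ($I{\left(C,w \right)} = \left(w + w\right) \left(-5 + w\right) w + \left(-2 + w\right) = 2 w \left(-5 + w\right) w + \left(-2 + w\right) = 2 w^{2} \left(-5 + w\right) + \left(-2 + w\right) = -2 + w + 2 w^{2} \left(-5 + w\right)$)
$k{\left(M \right)} = -2 - 10 M^{2} + 2 M^{3}$ ($k{\left(M \right)} = \left(-2 + M - 10 M^{2} + 2 M^{3}\right) - M = -2 - 10 M^{2} + 2 M^{3}$)
$\frac{1}{k{\left(-272 \right)} + r{\left(-10,-199 \right)}} = \frac{1}{\left(-2 - 10 \left(-272\right)^{2} + 2 \left(-272\right)^{3}\right) - 200} = \frac{1}{\left(-2 - 739840 + 2 \left(-20123648\right)\right) - 200} = \frac{1}{\left(-2 - 739840 - 40247296\right) - 200} = \frac{1}{-40987138 - 200} = \frac{1}{-40987338} = - \frac{1}{40987338}$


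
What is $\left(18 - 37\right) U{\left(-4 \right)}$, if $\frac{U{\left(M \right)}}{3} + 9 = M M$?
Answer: $-399$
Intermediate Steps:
$U{\left(M \right)} = -27 + 3 M^{2}$ ($U{\left(M \right)} = -27 + 3 M M = -27 + 3 M^{2}$)
$\left(18 - 37\right) U{\left(-4 \right)} = \left(18 - 37\right) \left(-27 + 3 \left(-4\right)^{2}\right) = - 19 \left(-27 + 3 \cdot 16\right) = - 19 \left(-27 + 48\right) = \left(-19\right) 21 = -399$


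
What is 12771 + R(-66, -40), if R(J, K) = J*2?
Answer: 12639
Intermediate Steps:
R(J, K) = 2*J
12771 + R(-66, -40) = 12771 + 2*(-66) = 12771 - 132 = 12639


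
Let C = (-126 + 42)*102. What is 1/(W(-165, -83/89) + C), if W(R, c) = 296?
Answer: -1/8272 ≈ -0.00012089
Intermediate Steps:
C = -8568 (C = -84*102 = -8568)
1/(W(-165, -83/89) + C) = 1/(296 - 8568) = 1/(-8272) = -1/8272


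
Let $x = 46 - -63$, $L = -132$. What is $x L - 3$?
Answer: $-14391$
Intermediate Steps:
$x = 109$ ($x = 46 + 63 = 109$)
$x L - 3 = 109 \left(-132\right) - 3 = -14388 - 3 = -14391$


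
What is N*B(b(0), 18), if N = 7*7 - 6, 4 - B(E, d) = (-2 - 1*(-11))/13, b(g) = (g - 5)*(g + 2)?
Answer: 1849/13 ≈ 142.23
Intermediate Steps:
b(g) = (-5 + g)*(2 + g)
B(E, d) = 43/13 (B(E, d) = 4 - (-2 - 1*(-11))/13 = 4 - (-2 + 11)/13 = 4 - 9/13 = 43/13)
N = 43 (N = 49 - 6 = 43)
N*B(b(0), 18) = 43*(43/13) = 1849/13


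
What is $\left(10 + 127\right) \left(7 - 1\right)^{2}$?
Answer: $4932$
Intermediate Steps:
$\left(10 + 127\right) \left(7 - 1\right)^{2} = 137 \cdot 6^{2} = 137 \cdot 36 = 4932$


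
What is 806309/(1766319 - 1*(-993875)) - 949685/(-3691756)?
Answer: 2799005463747/5094981380332 ≈ 0.54937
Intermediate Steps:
806309/(1766319 - 1*(-993875)) - 949685/(-3691756) = 806309/(1766319 + 993875) - 949685*(-1/3691756) = 806309/2760194 + 949685/3691756 = 2799005463747/5094981380332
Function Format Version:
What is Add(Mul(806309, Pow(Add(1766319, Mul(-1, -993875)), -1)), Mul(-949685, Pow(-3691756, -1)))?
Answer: Rational(2799005463747, 5094981380332) ≈ 0.54937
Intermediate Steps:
Add(Mul(806309, Pow(Add(1766319, Mul(-1, -993875)), -1)), Mul(-949685, Pow(-3691756, -1))) = Add(Mul(806309, Pow(Add(1766319, 993875), -1)), Mul(-949685, Rational(-1, 3691756))) = Add(Mul(806309, Pow(2760194, -1)), Rational(949685, 3691756)) = Add(Mul(806309, Rational(1, 2760194)), Rational(949685, 3691756)) = Add(Rational(806309, 2760194), Rational(949685, 3691756)) = Rational(2799005463747, 5094981380332)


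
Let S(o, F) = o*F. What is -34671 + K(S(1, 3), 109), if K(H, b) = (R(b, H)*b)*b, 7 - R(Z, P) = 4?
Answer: 972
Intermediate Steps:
S(o, F) = F*o
R(Z, P) = 3 (R(Z, P) = 7 - 1*4 = 7 - 4 = 3)
K(H, b) = 3*b² (K(H, b) = (3*b)*b = 3*b²)
-34671 + K(S(1, 3), 109) = -34671 + 3*109² = -34671 + 3*11881 = -34671 + 35643 = 972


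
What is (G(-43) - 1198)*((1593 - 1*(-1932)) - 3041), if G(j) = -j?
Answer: -559020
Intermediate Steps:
(G(-43) - 1198)*((1593 - 1*(-1932)) - 3041) = (-1*(-43) - 1198)*((1593 - 1*(-1932)) - 3041) = (43 - 1198)*((1593 + 1932) - 3041) = -1155*(3525 - 3041) = -1155*484 = -559020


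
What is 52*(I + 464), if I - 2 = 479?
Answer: 49140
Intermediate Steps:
I = 481 (I = 2 + 479 = 481)
52*(I + 464) = 52*(481 + 464) = 52*945 = 49140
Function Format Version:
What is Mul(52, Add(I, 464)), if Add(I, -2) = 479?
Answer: 49140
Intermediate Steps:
I = 481 (I = Add(2, 479) = 481)
Mul(52, Add(I, 464)) = Mul(52, Add(481, 464)) = Mul(52, 945) = 49140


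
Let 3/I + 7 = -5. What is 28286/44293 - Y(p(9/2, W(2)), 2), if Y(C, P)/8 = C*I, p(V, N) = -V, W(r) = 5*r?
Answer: -370351/44293 ≈ -8.3614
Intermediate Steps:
I = -¼ (I = 3/(-7 - 5) = 3/(-12) = 3*(-1/12) = -¼ ≈ -0.25000)
Y(C, P) = -2*C (Y(C, P) = 8*(C*(-¼)) = 8*(-C/4) = -2*C)
28286/44293 - Y(p(9/2, W(2)), 2) = 28286/44293 - (-2)*(-9/2) = 28286*(1/44293) - (-2)*(-9/2) = 28286/44293 - (-2)*(-1*9/2) = 28286/44293 - (-2)*(-9)/2 = 28286/44293 - 1*9 = 28286/44293 - 9 = -370351/44293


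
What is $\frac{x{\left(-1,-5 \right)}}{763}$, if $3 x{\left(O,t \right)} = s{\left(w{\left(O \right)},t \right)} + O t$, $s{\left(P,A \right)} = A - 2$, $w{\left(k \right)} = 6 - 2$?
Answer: $- \frac{2}{2289} \approx -0.00087374$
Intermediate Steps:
$w{\left(k \right)} = 4$ ($w{\left(k \right)} = 6 - 2 = 4$)
$s{\left(P,A \right)} = -2 + A$
$x{\left(O,t \right)} = - \frac{2}{3} + \frac{t}{3} + \frac{O t}{3}$ ($x{\left(O,t \right)} = \frac{\left(-2 + t\right) + O t}{3} = \frac{-2 + t + O t}{3} = - \frac{2}{3} + \frac{t}{3} + \frac{O t}{3}$)
$\frac{x{\left(-1,-5 \right)}}{763} = \frac{- \frac{2}{3} + \frac{1}{3} \left(-5\right) + \frac{1}{3} \left(-1\right) \left(-5\right)}{763} = \left(- \frac{2}{3} - \frac{5}{3} + \frac{5}{3}\right) \frac{1}{763} = \left(- \frac{2}{3}\right) \frac{1}{763} = - \frac{2}{2289}$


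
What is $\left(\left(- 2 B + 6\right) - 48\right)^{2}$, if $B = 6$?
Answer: $2916$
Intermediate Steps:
$\left(\left(- 2 B + 6\right) - 48\right)^{2} = \left(\left(\left(-2\right) 6 + 6\right) - 48\right)^{2} = \left(\left(-12 + 6\right) - 48\right)^{2} = \left(-6 - 48\right)^{2} = \left(-54\right)^{2} = 2916$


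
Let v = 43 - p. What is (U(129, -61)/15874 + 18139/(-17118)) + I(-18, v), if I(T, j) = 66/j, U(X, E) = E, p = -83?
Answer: -256632826/475529481 ≈ -0.53968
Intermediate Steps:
v = 126 (v = 43 - 1*(-83) = 43 + 83 = 126)
(U(129, -61)/15874 + 18139/(-17118)) + I(-18, v) = (-61/15874 + 18139/(-17118)) + 66/126 = (-61*1/15874 + 18139*(-1/17118)) + 66*(1/126) = (-61/15874 - 18139/17118) + 11/21 = -72245671/67932783 + 11/21 = -256632826/475529481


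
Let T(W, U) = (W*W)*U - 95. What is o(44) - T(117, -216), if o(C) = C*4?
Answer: 2957095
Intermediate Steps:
o(C) = 4*C
T(W, U) = -95 + U*W**2 (T(W, U) = W**2*U - 95 = U*W**2 - 95 = -95 + U*W**2)
o(44) - T(117, -216) = 4*44 - (-95 - 216*117**2) = 176 - (-95 - 216*13689) = 176 - (-95 - 2956824) = 176 - 1*(-2956919) = 176 + 2956919 = 2957095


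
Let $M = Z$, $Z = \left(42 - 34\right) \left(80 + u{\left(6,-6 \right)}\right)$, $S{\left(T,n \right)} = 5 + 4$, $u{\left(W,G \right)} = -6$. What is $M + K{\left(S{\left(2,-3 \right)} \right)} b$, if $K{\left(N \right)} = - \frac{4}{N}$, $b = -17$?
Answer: $\frac{5396}{9} \approx 599.56$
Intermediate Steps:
$S{\left(T,n \right)} = 9$
$Z = 592$ ($Z = \left(42 - 34\right) \left(80 - 6\right) = 8 \cdot 74 = 592$)
$M = 592$
$M + K{\left(S{\left(2,-3 \right)} \right)} b = 592 + - \frac{4}{9} \left(-17\right) = 592 + \left(-4\right) \frac{1}{9} \left(-17\right) = 592 - - \frac{68}{9} = 592 + \frac{68}{9} = \frac{5396}{9}$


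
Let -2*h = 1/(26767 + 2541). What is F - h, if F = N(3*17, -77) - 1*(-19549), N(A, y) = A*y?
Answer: 915699153/58616 ≈ 15622.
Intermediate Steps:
h = -1/58616 (h = -1/(2*(26767 + 2541)) = -1/2/29308 = -1/2*1/29308 = -1/58616 ≈ -1.7060e-5)
F = 15622 (F = (3*17)*(-77) - 1*(-19549) = 51*(-77) + 19549 = -3927 + 19549 = 15622)
F - h = 15622 - 1*(-1/58616) = 15622 + 1/58616 = 915699153/58616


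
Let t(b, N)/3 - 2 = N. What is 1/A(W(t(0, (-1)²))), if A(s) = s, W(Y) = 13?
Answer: 1/13 ≈ 0.076923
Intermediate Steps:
t(b, N) = 6 + 3*N
1/A(W(t(0, (-1)²))) = 1/13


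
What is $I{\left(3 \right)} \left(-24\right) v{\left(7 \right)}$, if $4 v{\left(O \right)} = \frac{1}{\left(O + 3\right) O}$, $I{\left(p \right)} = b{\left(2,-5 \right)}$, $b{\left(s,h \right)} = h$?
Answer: $\frac{3}{7} \approx 0.42857$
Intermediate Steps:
$I{\left(p \right)} = -5$
$v{\left(O \right)} = \frac{1}{4 O \left(3 + O\right)}$ ($v{\left(O \right)} = \frac{1}{4 \left(O + 3\right) O} = \frac{1}{4 \left(3 + O\right) O} = \frac{1}{4 O \left(3 + O\right)}$)
$I{\left(3 \right)} \left(-24\right) v{\left(7 \right)} = \left(-5\right) \left(-24\right) \frac{1}{4 \cdot 7 \left(3 + 7\right)} = 120 \cdot \frac{1}{4} \cdot \frac{1}{7} \cdot \frac{1}{10} = 120 \cdot \frac{1}{280} = \frac{3}{7}$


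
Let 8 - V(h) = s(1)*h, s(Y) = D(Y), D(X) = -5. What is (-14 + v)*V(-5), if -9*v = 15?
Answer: 799/3 ≈ 266.33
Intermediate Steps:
v = -5/3 (v = -⅑*15 = -5/3 ≈ -1.6667)
s(Y) = -5
V(h) = 8 + 5*h (V(h) = 8 - (-5)*h = 8 + 5*h)
(-14 + v)*V(-5) = (-14 - 5/3)*(8 + 5*(-5)) = -47*(8 - 25)/3 = -47/3*(-17) = 799/3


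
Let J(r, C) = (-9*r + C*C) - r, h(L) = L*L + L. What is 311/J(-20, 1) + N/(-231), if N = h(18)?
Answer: 1033/15477 ≈ 0.066744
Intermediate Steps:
h(L) = L + L² (h(L) = L² + L = L + L²)
N = 342 (N = 18*(1 + 18) = 18*19 = 342)
J(r, C) = C² - 10*r (J(r, C) = (-9*r + C²) - r = (C² - 9*r) - r = C² - 10*r)
311/J(-20, 1) + N/(-231) = 311/(1² - 10*(-20)) + 342/(-231) = 311/(1 + 200) + 342*(-1/231) = 311/201 - 114/77 = 1033/15477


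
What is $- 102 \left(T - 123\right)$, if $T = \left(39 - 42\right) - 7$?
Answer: $13566$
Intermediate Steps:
$T = -10$ ($T = -3 - 7 = -10$)
$- 102 \left(T - 123\right) = - 102 \left(-10 - 123\right) = \left(-102\right) \left(-133\right) = 13566$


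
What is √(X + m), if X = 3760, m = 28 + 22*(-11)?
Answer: 3*√394 ≈ 59.548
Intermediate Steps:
m = -214 (m = 28 - 242 = -214)
√(X + m) = √(3760 - 214) = √3546 = 3*√394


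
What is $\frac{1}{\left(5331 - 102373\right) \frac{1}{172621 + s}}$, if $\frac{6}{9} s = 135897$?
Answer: $- \frac{752933}{194084} \approx -3.8794$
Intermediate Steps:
$s = \frac{407691}{2}$ ($s = \frac{3}{2} \cdot 135897 = \frac{407691}{2} \approx 2.0385 \cdot 10^{5}$)
$\frac{1}{\left(5331 - 102373\right) \frac{1}{172621 + s}} = \frac{1}{\left(5331 - 102373\right) \frac{1}{172621 + \frac{407691}{2}}} = \frac{1}{\left(-97042\right) \frac{1}{\frac{752933}{2}}} = \frac{1}{\left(-97042\right) \frac{2}{752933}} = \frac{1}{- \frac{194084}{752933}} = - \frac{752933}{194084}$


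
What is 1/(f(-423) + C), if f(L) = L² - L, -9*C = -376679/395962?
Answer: 3563658/639149566295 ≈ 5.5756e-6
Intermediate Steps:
C = 376679/3563658 (C = -(-376679)/(9*395962) = -⅑*(-376679/395962) = 376679/3563658 ≈ 0.10570)
1/(f(-423) + C) = 1/(-423*(-1 - 423) + 376679/3563658) = 1/(-423*(-424) + 376679/3563658) = 1/(179352 + 376679/3563658) = 1/(639149566295/3563658) = 3563658/639149566295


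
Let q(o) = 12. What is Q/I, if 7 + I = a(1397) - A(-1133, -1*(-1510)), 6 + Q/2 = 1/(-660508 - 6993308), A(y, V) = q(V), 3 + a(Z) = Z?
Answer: -45922897/5261998500 ≈ -0.0087273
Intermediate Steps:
a(Z) = -3 + Z
A(y, V) = 12
Q = -45922897/3826908 (Q = -12 + 2/(-660508 - 6993308) = -12 + 2/(-7653816) = -12 + 2*(-1/7653816) = -12 - 1/3826908 = -45922897/3826908 ≈ -12.000)
I = 1375 (I = -7 + ((-3 + 1397) - 1*12) = -7 + (1394 - 12) = -7 + 1382 = 1375)
Q/I = -45922897/3826908/1375 = -45922897/3826908*1/1375 = -45922897/5261998500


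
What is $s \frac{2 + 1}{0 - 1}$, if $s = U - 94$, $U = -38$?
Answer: $396$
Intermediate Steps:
$s = -132$ ($s = -38 - 94 = -132$)
$s \frac{2 + 1}{0 - 1} = - 132 \frac{2 + 1}{0 - 1} = - 132 \frac{3}{-1} = - 132 \cdot 3 \left(-1\right) = \left(-132\right) \left(-3\right) = 396$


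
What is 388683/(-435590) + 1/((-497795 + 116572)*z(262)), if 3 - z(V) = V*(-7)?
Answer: -272197290466223/305046574109090 ≈ -0.89231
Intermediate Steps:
z(V) = 3 + 7*V (z(V) = 3 - V*(-7) = 3 - (-7)*V = 3 + 7*V)
388683/(-435590) + 1/((-497795 + 116572)*z(262)) = 388683/(-435590) + 1/((-497795 + 116572)*(3 + 7*262)) = 388683*(-1/435590) + 1/((-381223)*(3 + 1834)) = -388683/435590 - 1/381223/1837 = -388683/435590 - 1/381223*1/1837 = -388683/435590 - 1/700306651 = -272197290466223/305046574109090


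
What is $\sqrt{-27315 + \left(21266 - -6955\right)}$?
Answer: $\sqrt{906} \approx 30.1$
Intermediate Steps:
$\sqrt{-27315 + \left(21266 - -6955\right)} = \sqrt{-27315 + \left(21266 + 6955\right)} = \sqrt{-27315 + 28221} = \sqrt{906}$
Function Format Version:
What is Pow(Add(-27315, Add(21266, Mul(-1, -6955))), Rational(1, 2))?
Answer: Pow(906, Rational(1, 2)) ≈ 30.100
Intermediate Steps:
Pow(Add(-27315, Add(21266, Mul(-1, -6955))), Rational(1, 2)) = Pow(Add(-27315, Add(21266, 6955)), Rational(1, 2)) = Pow(Add(-27315, 28221), Rational(1, 2)) = Pow(906, Rational(1, 2))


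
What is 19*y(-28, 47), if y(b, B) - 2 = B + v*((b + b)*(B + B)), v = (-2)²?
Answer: -399133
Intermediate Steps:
v = 4
y(b, B) = 2 + B + 16*B*b (y(b, B) = 2 + (B + 4*((b + b)*(B + B))) = 2 + (B + 4*((2*b)*(2*B))) = 2 + (B + 4*(4*B*b)) = 2 + (B + 16*B*b) = 2 + B + 16*B*b)
19*y(-28, 47) = 19*(2 + 47 + 16*47*(-28)) = 19*(2 + 47 - 21056) = 19*(-21007) = -399133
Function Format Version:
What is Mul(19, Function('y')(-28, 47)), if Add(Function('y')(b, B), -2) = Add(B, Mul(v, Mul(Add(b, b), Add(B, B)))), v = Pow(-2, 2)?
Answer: -399133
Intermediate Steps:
v = 4
Function('y')(b, B) = Add(2, B, Mul(16, B, b)) (Function('y')(b, B) = Add(2, Add(B, Mul(4, Mul(Add(b, b), Add(B, B))))) = Add(2, Add(B, Mul(4, Mul(Mul(2, b), Mul(2, B))))) = Add(2, Add(B, Mul(4, Mul(4, B, b)))) = Add(2, Add(B, Mul(16, B, b))) = Add(2, B, Mul(16, B, b)))
Mul(19, Function('y')(-28, 47)) = Mul(19, Add(2, 47, Mul(16, 47, -28))) = Mul(19, Add(2, 47, -21056)) = Mul(19, -21007) = -399133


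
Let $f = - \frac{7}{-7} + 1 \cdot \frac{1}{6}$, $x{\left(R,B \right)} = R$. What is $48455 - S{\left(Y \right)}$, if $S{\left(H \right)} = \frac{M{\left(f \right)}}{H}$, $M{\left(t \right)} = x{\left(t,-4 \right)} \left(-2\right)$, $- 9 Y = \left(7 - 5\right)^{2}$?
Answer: $\frac{193799}{4} \approx 48450.0$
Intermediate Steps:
$f = \frac{7}{6}$ ($f = \left(-7\right) \left(- \frac{1}{7}\right) + 1 \cdot \frac{1}{6} = 1 + \frac{1}{6} = \frac{7}{6} \approx 1.1667$)
$Y = - \frac{4}{9}$ ($Y = - \frac{\left(7 - 5\right)^{2}}{9} = - \frac{2^{2}}{9} = \left(- \frac{1}{9}\right) 4 = - \frac{4}{9} \approx -0.44444$)
$M{\left(t \right)} = - 2 t$ ($M{\left(t \right)} = t \left(-2\right) = - 2 t$)
$S{\left(H \right)} = - \frac{7}{3 H}$ ($S{\left(H \right)} = \frac{\left(-2\right) \frac{7}{6}}{H} = - \frac{7}{3 H}$)
$48455 - S{\left(Y \right)} = 48455 - - \frac{7}{3 \left(- \frac{4}{9}\right)} = 48455 - \left(- \frac{7}{3}\right) \left(- \frac{9}{4}\right) = 48455 - \frac{21}{4} = \frac{193799}{4}$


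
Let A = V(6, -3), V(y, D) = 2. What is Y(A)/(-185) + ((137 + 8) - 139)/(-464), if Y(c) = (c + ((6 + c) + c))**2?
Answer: -33963/42920 ≈ -0.79131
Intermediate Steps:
A = 2
Y(c) = (6 + 3*c)**2 (Y(c) = (c + (6 + 2*c))**2 = (6 + 3*c)**2)
Y(A)/(-185) + ((137 + 8) - 139)/(-464) = (9*(2 + 2)**2)/(-185) + ((137 + 8) - 139)/(-464) = (9*4**2)*(-1/185) + (145 - 139)*(-1/464) = (9*16)*(-1/185) + 6*(-1/464) = 144*(-1/185) - 3/232 = -144/185 - 3/232 = -33963/42920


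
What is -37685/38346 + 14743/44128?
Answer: -78402043/120866592 ≈ -0.64867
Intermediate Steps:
-37685/38346 + 14743/44128 = -78402043/120866592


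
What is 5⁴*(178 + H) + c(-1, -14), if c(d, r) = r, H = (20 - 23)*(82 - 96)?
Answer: 137486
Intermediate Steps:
H = 42 (H = -3*(-14) = 42)
5⁴*(178 + H) + c(-1, -14) = 5⁴*(178 + 42) - 14 = 625*220 - 14 = 137500 - 14 = 137486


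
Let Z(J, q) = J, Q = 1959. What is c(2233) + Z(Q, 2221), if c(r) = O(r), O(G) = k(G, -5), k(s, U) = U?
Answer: 1954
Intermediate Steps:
O(G) = -5
c(r) = -5
c(2233) + Z(Q, 2221) = -5 + 1959 = 1954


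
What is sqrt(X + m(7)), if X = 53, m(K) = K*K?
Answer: sqrt(102) ≈ 10.100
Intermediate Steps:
m(K) = K**2
sqrt(X + m(7)) = sqrt(53 + 7**2) = sqrt(53 + 49) = sqrt(102)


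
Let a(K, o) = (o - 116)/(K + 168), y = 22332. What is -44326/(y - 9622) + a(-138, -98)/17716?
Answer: -1178055121/337755540 ≈ -3.4879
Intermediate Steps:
a(K, o) = (-116 + o)/(168 + K)
-44326/(y - 9622) + a(-138, -98)/17716 = -44326/(22332 - 9622) + ((-116 - 98)/(168 - 138))/17716 = -44326/12710 + (-214/30)*(1/17716) = -44326*1/12710 + ((1/30)*(-214))*(1/17716) = -22163/6355 - 107/15*1/17716 = -22163/6355 - 107/265740 = -1178055121/337755540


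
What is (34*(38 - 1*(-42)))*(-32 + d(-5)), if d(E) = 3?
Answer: -78880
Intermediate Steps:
(34*(38 - 1*(-42)))*(-32 + d(-5)) = (34*(38 - 1*(-42)))*(-32 + 3) = (34*(38 + 42))*(-29) = (34*80)*(-29) = 2720*(-29) = -78880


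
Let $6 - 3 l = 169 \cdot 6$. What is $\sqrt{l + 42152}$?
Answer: $2 \sqrt{10454} \approx 204.49$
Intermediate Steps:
$l = -336$ ($l = 2 - \frac{169 \cdot 6}{3} = 2 - 338 = -336$)
$\sqrt{l + 42152} = \sqrt{-336 + 42152} = \sqrt{41816} = 2 \sqrt{10454}$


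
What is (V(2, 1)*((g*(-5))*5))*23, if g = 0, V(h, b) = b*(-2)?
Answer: 0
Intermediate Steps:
V(h, b) = -2*b
(V(2, 1)*((g*(-5))*5))*23 = ((-2*1)*((0*(-5))*5))*23 = -0*5*23 = -2*0*23 = 0*23 = 0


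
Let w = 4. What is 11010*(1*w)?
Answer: 44040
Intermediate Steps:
11010*(1*w) = 11010*(1*4) = 11010*4 = 44040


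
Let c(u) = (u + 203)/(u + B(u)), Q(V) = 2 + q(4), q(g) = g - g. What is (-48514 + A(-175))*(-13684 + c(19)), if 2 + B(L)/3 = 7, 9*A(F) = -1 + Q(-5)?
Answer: 101522735125/153 ≈ 6.6355e+8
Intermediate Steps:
q(g) = 0
Q(V) = 2 (Q(V) = 2 + 0 = 2)
A(F) = 1/9 (A(F) = (-1 + 2)/9 = (1/9)*1 = 1/9)
B(L) = 15 (B(L) = -6 + 3*7 = -6 + 21 = 15)
c(u) = (203 + u)/(15 + u) (c(u) = (u + 203)/(u + 15) = (203 + u)/(15 + u))
(-48514 + A(-175))*(-13684 + c(19)) = (-48514 + 1/9)*(-13684 + (203 + 19)/(15 + 19)) = -436625*(-13684 + 222/34)/9 = -436625*(-13684 + (1/34)*222)/9 = -436625*(-13684 + 111/17)/9 = -436625/9*(-232517/17) = 101522735125/153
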